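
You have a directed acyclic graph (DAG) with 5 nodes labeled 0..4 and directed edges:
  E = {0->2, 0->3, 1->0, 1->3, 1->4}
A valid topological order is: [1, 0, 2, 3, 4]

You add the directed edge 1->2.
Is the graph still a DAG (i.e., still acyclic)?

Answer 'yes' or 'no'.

Answer: yes

Derivation:
Given toposort: [1, 0, 2, 3, 4]
Position of 1: index 0; position of 2: index 2
New edge 1->2: forward
Forward edge: respects the existing order. Still a DAG, same toposort still valid.
Still a DAG? yes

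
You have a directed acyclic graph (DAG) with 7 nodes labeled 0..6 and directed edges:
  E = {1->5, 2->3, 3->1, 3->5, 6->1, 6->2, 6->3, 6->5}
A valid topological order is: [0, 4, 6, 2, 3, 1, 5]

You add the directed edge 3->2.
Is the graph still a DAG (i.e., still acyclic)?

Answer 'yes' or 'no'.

Given toposort: [0, 4, 6, 2, 3, 1, 5]
Position of 3: index 4; position of 2: index 3
New edge 3->2: backward (u after v in old order)
Backward edge: old toposort is now invalid. Check if this creates a cycle.
Does 2 already reach 3? Reachable from 2: [1, 2, 3, 5]. YES -> cycle!
Still a DAG? no

Answer: no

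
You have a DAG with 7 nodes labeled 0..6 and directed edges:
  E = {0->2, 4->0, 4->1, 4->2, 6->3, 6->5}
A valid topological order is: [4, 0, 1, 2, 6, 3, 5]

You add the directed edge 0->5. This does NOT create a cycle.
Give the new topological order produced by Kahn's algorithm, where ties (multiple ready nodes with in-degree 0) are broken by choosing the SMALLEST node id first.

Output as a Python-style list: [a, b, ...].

Answer: [4, 0, 1, 2, 6, 3, 5]

Derivation:
Old toposort: [4, 0, 1, 2, 6, 3, 5]
Added edge: 0->5
Position of 0 (1) < position of 5 (6). Old order still valid.
Run Kahn's algorithm (break ties by smallest node id):
  initial in-degrees: [1, 1, 2, 1, 0, 2, 0]
  ready (indeg=0): [4, 6]
  pop 4: indeg[0]->0; indeg[1]->0; indeg[2]->1 | ready=[0, 1, 6] | order so far=[4]
  pop 0: indeg[2]->0; indeg[5]->1 | ready=[1, 2, 6] | order so far=[4, 0]
  pop 1: no out-edges | ready=[2, 6] | order so far=[4, 0, 1]
  pop 2: no out-edges | ready=[6] | order so far=[4, 0, 1, 2]
  pop 6: indeg[3]->0; indeg[5]->0 | ready=[3, 5] | order so far=[4, 0, 1, 2, 6]
  pop 3: no out-edges | ready=[5] | order so far=[4, 0, 1, 2, 6, 3]
  pop 5: no out-edges | ready=[] | order so far=[4, 0, 1, 2, 6, 3, 5]
  Result: [4, 0, 1, 2, 6, 3, 5]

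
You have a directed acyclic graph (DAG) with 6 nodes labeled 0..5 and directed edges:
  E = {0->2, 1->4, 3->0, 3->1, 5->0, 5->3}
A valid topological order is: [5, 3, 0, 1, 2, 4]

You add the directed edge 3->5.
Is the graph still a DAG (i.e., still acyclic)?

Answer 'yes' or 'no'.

Given toposort: [5, 3, 0, 1, 2, 4]
Position of 3: index 1; position of 5: index 0
New edge 3->5: backward (u after v in old order)
Backward edge: old toposort is now invalid. Check if this creates a cycle.
Does 5 already reach 3? Reachable from 5: [0, 1, 2, 3, 4, 5]. YES -> cycle!
Still a DAG? no

Answer: no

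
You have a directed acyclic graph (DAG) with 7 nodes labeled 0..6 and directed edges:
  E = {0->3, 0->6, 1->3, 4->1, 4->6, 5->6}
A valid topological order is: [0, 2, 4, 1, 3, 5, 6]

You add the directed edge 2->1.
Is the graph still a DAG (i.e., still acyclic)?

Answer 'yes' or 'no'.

Given toposort: [0, 2, 4, 1, 3, 5, 6]
Position of 2: index 1; position of 1: index 3
New edge 2->1: forward
Forward edge: respects the existing order. Still a DAG, same toposort still valid.
Still a DAG? yes

Answer: yes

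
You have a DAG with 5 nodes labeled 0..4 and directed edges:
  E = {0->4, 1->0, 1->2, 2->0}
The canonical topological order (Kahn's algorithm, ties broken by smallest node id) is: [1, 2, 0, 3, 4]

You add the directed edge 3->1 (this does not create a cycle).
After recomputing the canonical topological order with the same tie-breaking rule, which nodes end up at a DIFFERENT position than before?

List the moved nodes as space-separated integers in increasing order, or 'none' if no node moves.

Answer: 0 1 2 3

Derivation:
Old toposort: [1, 2, 0, 3, 4]
Added edge 3->1
Recompute Kahn (smallest-id tiebreak):
  initial in-degrees: [2, 1, 1, 0, 1]
  ready (indeg=0): [3]
  pop 3: indeg[1]->0 | ready=[1] | order so far=[3]
  pop 1: indeg[0]->1; indeg[2]->0 | ready=[2] | order so far=[3, 1]
  pop 2: indeg[0]->0 | ready=[0] | order so far=[3, 1, 2]
  pop 0: indeg[4]->0 | ready=[4] | order so far=[3, 1, 2, 0]
  pop 4: no out-edges | ready=[] | order so far=[3, 1, 2, 0, 4]
New canonical toposort: [3, 1, 2, 0, 4]
Compare positions:
  Node 0: index 2 -> 3 (moved)
  Node 1: index 0 -> 1 (moved)
  Node 2: index 1 -> 2 (moved)
  Node 3: index 3 -> 0 (moved)
  Node 4: index 4 -> 4 (same)
Nodes that changed position: 0 1 2 3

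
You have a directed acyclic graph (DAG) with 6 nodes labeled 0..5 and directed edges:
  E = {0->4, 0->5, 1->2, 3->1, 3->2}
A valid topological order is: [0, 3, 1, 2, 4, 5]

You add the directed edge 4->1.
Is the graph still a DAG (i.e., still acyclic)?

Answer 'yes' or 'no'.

Answer: yes

Derivation:
Given toposort: [0, 3, 1, 2, 4, 5]
Position of 4: index 4; position of 1: index 2
New edge 4->1: backward (u after v in old order)
Backward edge: old toposort is now invalid. Check if this creates a cycle.
Does 1 already reach 4? Reachable from 1: [1, 2]. NO -> still a DAG (reorder needed).
Still a DAG? yes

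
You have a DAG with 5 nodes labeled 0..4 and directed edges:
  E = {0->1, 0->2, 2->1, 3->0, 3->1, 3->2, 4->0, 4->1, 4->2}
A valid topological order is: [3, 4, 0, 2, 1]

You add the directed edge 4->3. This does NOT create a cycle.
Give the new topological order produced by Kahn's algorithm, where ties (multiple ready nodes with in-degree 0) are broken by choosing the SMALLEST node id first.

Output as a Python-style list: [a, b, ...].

Answer: [4, 3, 0, 2, 1]

Derivation:
Old toposort: [3, 4, 0, 2, 1]
Added edge: 4->3
Position of 4 (1) > position of 3 (0). Must reorder: 4 must now come before 3.
Run Kahn's algorithm (break ties by smallest node id):
  initial in-degrees: [2, 4, 3, 1, 0]
  ready (indeg=0): [4]
  pop 4: indeg[0]->1; indeg[1]->3; indeg[2]->2; indeg[3]->0 | ready=[3] | order so far=[4]
  pop 3: indeg[0]->0; indeg[1]->2; indeg[2]->1 | ready=[0] | order so far=[4, 3]
  pop 0: indeg[1]->1; indeg[2]->0 | ready=[2] | order so far=[4, 3, 0]
  pop 2: indeg[1]->0 | ready=[1] | order so far=[4, 3, 0, 2]
  pop 1: no out-edges | ready=[] | order so far=[4, 3, 0, 2, 1]
  Result: [4, 3, 0, 2, 1]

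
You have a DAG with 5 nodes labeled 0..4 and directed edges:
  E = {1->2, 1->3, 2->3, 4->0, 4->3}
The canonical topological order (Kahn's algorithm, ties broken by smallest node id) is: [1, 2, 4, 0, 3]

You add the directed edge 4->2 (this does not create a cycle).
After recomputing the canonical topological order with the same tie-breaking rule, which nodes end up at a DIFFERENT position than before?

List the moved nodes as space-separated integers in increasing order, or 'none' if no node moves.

Answer: 0 2 4

Derivation:
Old toposort: [1, 2, 4, 0, 3]
Added edge 4->2
Recompute Kahn (smallest-id tiebreak):
  initial in-degrees: [1, 0, 2, 3, 0]
  ready (indeg=0): [1, 4]
  pop 1: indeg[2]->1; indeg[3]->2 | ready=[4] | order so far=[1]
  pop 4: indeg[0]->0; indeg[2]->0; indeg[3]->1 | ready=[0, 2] | order so far=[1, 4]
  pop 0: no out-edges | ready=[2] | order so far=[1, 4, 0]
  pop 2: indeg[3]->0 | ready=[3] | order so far=[1, 4, 0, 2]
  pop 3: no out-edges | ready=[] | order so far=[1, 4, 0, 2, 3]
New canonical toposort: [1, 4, 0, 2, 3]
Compare positions:
  Node 0: index 3 -> 2 (moved)
  Node 1: index 0 -> 0 (same)
  Node 2: index 1 -> 3 (moved)
  Node 3: index 4 -> 4 (same)
  Node 4: index 2 -> 1 (moved)
Nodes that changed position: 0 2 4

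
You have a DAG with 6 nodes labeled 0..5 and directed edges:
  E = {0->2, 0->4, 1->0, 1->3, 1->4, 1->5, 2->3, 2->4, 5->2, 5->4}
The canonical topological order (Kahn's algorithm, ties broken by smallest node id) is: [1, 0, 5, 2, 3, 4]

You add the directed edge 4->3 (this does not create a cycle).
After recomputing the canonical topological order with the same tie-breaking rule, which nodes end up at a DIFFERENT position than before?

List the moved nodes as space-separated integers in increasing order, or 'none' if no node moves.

Answer: 3 4

Derivation:
Old toposort: [1, 0, 5, 2, 3, 4]
Added edge 4->3
Recompute Kahn (smallest-id tiebreak):
  initial in-degrees: [1, 0, 2, 3, 4, 1]
  ready (indeg=0): [1]
  pop 1: indeg[0]->0; indeg[3]->2; indeg[4]->3; indeg[5]->0 | ready=[0, 5] | order so far=[1]
  pop 0: indeg[2]->1; indeg[4]->2 | ready=[5] | order so far=[1, 0]
  pop 5: indeg[2]->0; indeg[4]->1 | ready=[2] | order so far=[1, 0, 5]
  pop 2: indeg[3]->1; indeg[4]->0 | ready=[4] | order so far=[1, 0, 5, 2]
  pop 4: indeg[3]->0 | ready=[3] | order so far=[1, 0, 5, 2, 4]
  pop 3: no out-edges | ready=[] | order so far=[1, 0, 5, 2, 4, 3]
New canonical toposort: [1, 0, 5, 2, 4, 3]
Compare positions:
  Node 0: index 1 -> 1 (same)
  Node 1: index 0 -> 0 (same)
  Node 2: index 3 -> 3 (same)
  Node 3: index 4 -> 5 (moved)
  Node 4: index 5 -> 4 (moved)
  Node 5: index 2 -> 2 (same)
Nodes that changed position: 3 4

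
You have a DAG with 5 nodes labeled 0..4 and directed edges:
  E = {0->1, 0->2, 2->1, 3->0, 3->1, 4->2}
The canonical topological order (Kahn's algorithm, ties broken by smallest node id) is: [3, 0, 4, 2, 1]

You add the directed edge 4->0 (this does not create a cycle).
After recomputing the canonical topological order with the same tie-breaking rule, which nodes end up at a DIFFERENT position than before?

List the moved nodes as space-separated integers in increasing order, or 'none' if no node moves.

Answer: 0 4

Derivation:
Old toposort: [3, 0, 4, 2, 1]
Added edge 4->0
Recompute Kahn (smallest-id tiebreak):
  initial in-degrees: [2, 3, 2, 0, 0]
  ready (indeg=0): [3, 4]
  pop 3: indeg[0]->1; indeg[1]->2 | ready=[4] | order so far=[3]
  pop 4: indeg[0]->0; indeg[2]->1 | ready=[0] | order so far=[3, 4]
  pop 0: indeg[1]->1; indeg[2]->0 | ready=[2] | order so far=[3, 4, 0]
  pop 2: indeg[1]->0 | ready=[1] | order so far=[3, 4, 0, 2]
  pop 1: no out-edges | ready=[] | order so far=[3, 4, 0, 2, 1]
New canonical toposort: [3, 4, 0, 2, 1]
Compare positions:
  Node 0: index 1 -> 2 (moved)
  Node 1: index 4 -> 4 (same)
  Node 2: index 3 -> 3 (same)
  Node 3: index 0 -> 0 (same)
  Node 4: index 2 -> 1 (moved)
Nodes that changed position: 0 4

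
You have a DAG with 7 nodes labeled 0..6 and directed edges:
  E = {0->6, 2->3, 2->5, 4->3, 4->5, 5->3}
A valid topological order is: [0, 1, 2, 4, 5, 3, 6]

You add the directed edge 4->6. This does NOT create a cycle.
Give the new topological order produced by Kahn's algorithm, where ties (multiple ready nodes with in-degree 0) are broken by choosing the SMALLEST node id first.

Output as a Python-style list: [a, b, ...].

Old toposort: [0, 1, 2, 4, 5, 3, 6]
Added edge: 4->6
Position of 4 (3) < position of 6 (6). Old order still valid.
Run Kahn's algorithm (break ties by smallest node id):
  initial in-degrees: [0, 0, 0, 3, 0, 2, 2]
  ready (indeg=0): [0, 1, 2, 4]
  pop 0: indeg[6]->1 | ready=[1, 2, 4] | order so far=[0]
  pop 1: no out-edges | ready=[2, 4] | order so far=[0, 1]
  pop 2: indeg[3]->2; indeg[5]->1 | ready=[4] | order so far=[0, 1, 2]
  pop 4: indeg[3]->1; indeg[5]->0; indeg[6]->0 | ready=[5, 6] | order so far=[0, 1, 2, 4]
  pop 5: indeg[3]->0 | ready=[3, 6] | order so far=[0, 1, 2, 4, 5]
  pop 3: no out-edges | ready=[6] | order so far=[0, 1, 2, 4, 5, 3]
  pop 6: no out-edges | ready=[] | order so far=[0, 1, 2, 4, 5, 3, 6]
  Result: [0, 1, 2, 4, 5, 3, 6]

Answer: [0, 1, 2, 4, 5, 3, 6]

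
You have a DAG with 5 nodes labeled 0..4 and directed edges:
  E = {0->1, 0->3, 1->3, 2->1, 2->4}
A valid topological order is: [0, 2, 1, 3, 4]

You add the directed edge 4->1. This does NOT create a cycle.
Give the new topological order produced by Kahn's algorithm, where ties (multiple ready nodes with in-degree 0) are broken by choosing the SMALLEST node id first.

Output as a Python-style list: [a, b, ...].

Old toposort: [0, 2, 1, 3, 4]
Added edge: 4->1
Position of 4 (4) > position of 1 (2). Must reorder: 4 must now come before 1.
Run Kahn's algorithm (break ties by smallest node id):
  initial in-degrees: [0, 3, 0, 2, 1]
  ready (indeg=0): [0, 2]
  pop 0: indeg[1]->2; indeg[3]->1 | ready=[2] | order so far=[0]
  pop 2: indeg[1]->1; indeg[4]->0 | ready=[4] | order so far=[0, 2]
  pop 4: indeg[1]->0 | ready=[1] | order so far=[0, 2, 4]
  pop 1: indeg[3]->0 | ready=[3] | order so far=[0, 2, 4, 1]
  pop 3: no out-edges | ready=[] | order so far=[0, 2, 4, 1, 3]
  Result: [0, 2, 4, 1, 3]

Answer: [0, 2, 4, 1, 3]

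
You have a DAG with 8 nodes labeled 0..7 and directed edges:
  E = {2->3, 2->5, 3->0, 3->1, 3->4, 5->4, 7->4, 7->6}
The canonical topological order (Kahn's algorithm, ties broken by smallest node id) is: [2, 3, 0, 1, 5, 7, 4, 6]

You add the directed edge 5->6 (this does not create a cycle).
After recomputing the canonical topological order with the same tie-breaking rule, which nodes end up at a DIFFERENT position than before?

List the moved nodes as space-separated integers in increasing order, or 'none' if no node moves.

Old toposort: [2, 3, 0, 1, 5, 7, 4, 6]
Added edge 5->6
Recompute Kahn (smallest-id tiebreak):
  initial in-degrees: [1, 1, 0, 1, 3, 1, 2, 0]
  ready (indeg=0): [2, 7]
  pop 2: indeg[3]->0; indeg[5]->0 | ready=[3, 5, 7] | order so far=[2]
  pop 3: indeg[0]->0; indeg[1]->0; indeg[4]->2 | ready=[0, 1, 5, 7] | order so far=[2, 3]
  pop 0: no out-edges | ready=[1, 5, 7] | order so far=[2, 3, 0]
  pop 1: no out-edges | ready=[5, 7] | order so far=[2, 3, 0, 1]
  pop 5: indeg[4]->1; indeg[6]->1 | ready=[7] | order so far=[2, 3, 0, 1, 5]
  pop 7: indeg[4]->0; indeg[6]->0 | ready=[4, 6] | order so far=[2, 3, 0, 1, 5, 7]
  pop 4: no out-edges | ready=[6] | order so far=[2, 3, 0, 1, 5, 7, 4]
  pop 6: no out-edges | ready=[] | order so far=[2, 3, 0, 1, 5, 7, 4, 6]
New canonical toposort: [2, 3, 0, 1, 5, 7, 4, 6]
Compare positions:
  Node 0: index 2 -> 2 (same)
  Node 1: index 3 -> 3 (same)
  Node 2: index 0 -> 0 (same)
  Node 3: index 1 -> 1 (same)
  Node 4: index 6 -> 6 (same)
  Node 5: index 4 -> 4 (same)
  Node 6: index 7 -> 7 (same)
  Node 7: index 5 -> 5 (same)
Nodes that changed position: none

Answer: none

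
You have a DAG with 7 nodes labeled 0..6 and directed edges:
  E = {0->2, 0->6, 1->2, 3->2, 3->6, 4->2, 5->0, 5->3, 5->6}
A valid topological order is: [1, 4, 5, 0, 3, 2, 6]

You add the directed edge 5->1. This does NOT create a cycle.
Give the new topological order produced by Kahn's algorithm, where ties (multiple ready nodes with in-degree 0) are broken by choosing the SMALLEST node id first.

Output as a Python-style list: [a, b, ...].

Old toposort: [1, 4, 5, 0, 3, 2, 6]
Added edge: 5->1
Position of 5 (2) > position of 1 (0). Must reorder: 5 must now come before 1.
Run Kahn's algorithm (break ties by smallest node id):
  initial in-degrees: [1, 1, 4, 1, 0, 0, 3]
  ready (indeg=0): [4, 5]
  pop 4: indeg[2]->3 | ready=[5] | order so far=[4]
  pop 5: indeg[0]->0; indeg[1]->0; indeg[3]->0; indeg[6]->2 | ready=[0, 1, 3] | order so far=[4, 5]
  pop 0: indeg[2]->2; indeg[6]->1 | ready=[1, 3] | order so far=[4, 5, 0]
  pop 1: indeg[2]->1 | ready=[3] | order so far=[4, 5, 0, 1]
  pop 3: indeg[2]->0; indeg[6]->0 | ready=[2, 6] | order so far=[4, 5, 0, 1, 3]
  pop 2: no out-edges | ready=[6] | order so far=[4, 5, 0, 1, 3, 2]
  pop 6: no out-edges | ready=[] | order so far=[4, 5, 0, 1, 3, 2, 6]
  Result: [4, 5, 0, 1, 3, 2, 6]

Answer: [4, 5, 0, 1, 3, 2, 6]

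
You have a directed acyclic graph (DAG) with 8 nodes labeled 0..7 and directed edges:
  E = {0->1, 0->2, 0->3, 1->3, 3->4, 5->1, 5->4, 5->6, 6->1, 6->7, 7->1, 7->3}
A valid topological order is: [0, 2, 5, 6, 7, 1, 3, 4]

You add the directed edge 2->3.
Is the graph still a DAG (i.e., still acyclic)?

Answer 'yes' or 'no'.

Answer: yes

Derivation:
Given toposort: [0, 2, 5, 6, 7, 1, 3, 4]
Position of 2: index 1; position of 3: index 6
New edge 2->3: forward
Forward edge: respects the existing order. Still a DAG, same toposort still valid.
Still a DAG? yes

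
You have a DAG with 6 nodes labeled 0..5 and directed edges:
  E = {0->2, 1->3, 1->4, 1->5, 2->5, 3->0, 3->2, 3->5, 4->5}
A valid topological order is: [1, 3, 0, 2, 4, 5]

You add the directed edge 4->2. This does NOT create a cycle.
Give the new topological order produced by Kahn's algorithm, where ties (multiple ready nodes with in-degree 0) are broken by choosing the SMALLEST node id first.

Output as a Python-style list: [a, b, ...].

Old toposort: [1, 3, 0, 2, 4, 5]
Added edge: 4->2
Position of 4 (4) > position of 2 (3). Must reorder: 4 must now come before 2.
Run Kahn's algorithm (break ties by smallest node id):
  initial in-degrees: [1, 0, 3, 1, 1, 4]
  ready (indeg=0): [1]
  pop 1: indeg[3]->0; indeg[4]->0; indeg[5]->3 | ready=[3, 4] | order so far=[1]
  pop 3: indeg[0]->0; indeg[2]->2; indeg[5]->2 | ready=[0, 4] | order so far=[1, 3]
  pop 0: indeg[2]->1 | ready=[4] | order so far=[1, 3, 0]
  pop 4: indeg[2]->0; indeg[5]->1 | ready=[2] | order so far=[1, 3, 0, 4]
  pop 2: indeg[5]->0 | ready=[5] | order so far=[1, 3, 0, 4, 2]
  pop 5: no out-edges | ready=[] | order so far=[1, 3, 0, 4, 2, 5]
  Result: [1, 3, 0, 4, 2, 5]

Answer: [1, 3, 0, 4, 2, 5]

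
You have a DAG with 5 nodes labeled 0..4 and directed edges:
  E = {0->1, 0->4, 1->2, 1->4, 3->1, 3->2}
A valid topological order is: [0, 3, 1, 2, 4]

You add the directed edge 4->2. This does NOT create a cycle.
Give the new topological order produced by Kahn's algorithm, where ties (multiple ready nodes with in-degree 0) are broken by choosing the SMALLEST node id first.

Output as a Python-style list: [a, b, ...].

Old toposort: [0, 3, 1, 2, 4]
Added edge: 4->2
Position of 4 (4) > position of 2 (3). Must reorder: 4 must now come before 2.
Run Kahn's algorithm (break ties by smallest node id):
  initial in-degrees: [0, 2, 3, 0, 2]
  ready (indeg=0): [0, 3]
  pop 0: indeg[1]->1; indeg[4]->1 | ready=[3] | order so far=[0]
  pop 3: indeg[1]->0; indeg[2]->2 | ready=[1] | order so far=[0, 3]
  pop 1: indeg[2]->1; indeg[4]->0 | ready=[4] | order so far=[0, 3, 1]
  pop 4: indeg[2]->0 | ready=[2] | order so far=[0, 3, 1, 4]
  pop 2: no out-edges | ready=[] | order so far=[0, 3, 1, 4, 2]
  Result: [0, 3, 1, 4, 2]

Answer: [0, 3, 1, 4, 2]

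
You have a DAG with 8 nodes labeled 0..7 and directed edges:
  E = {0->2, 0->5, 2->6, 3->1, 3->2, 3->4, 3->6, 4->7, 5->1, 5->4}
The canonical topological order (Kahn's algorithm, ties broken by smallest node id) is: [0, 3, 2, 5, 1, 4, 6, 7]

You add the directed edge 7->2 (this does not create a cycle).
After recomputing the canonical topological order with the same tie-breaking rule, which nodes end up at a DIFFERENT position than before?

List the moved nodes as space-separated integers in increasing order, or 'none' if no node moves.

Answer: 1 2 4 5 6 7

Derivation:
Old toposort: [0, 3, 2, 5, 1, 4, 6, 7]
Added edge 7->2
Recompute Kahn (smallest-id tiebreak):
  initial in-degrees: [0, 2, 3, 0, 2, 1, 2, 1]
  ready (indeg=0): [0, 3]
  pop 0: indeg[2]->2; indeg[5]->0 | ready=[3, 5] | order so far=[0]
  pop 3: indeg[1]->1; indeg[2]->1; indeg[4]->1; indeg[6]->1 | ready=[5] | order so far=[0, 3]
  pop 5: indeg[1]->0; indeg[4]->0 | ready=[1, 4] | order so far=[0, 3, 5]
  pop 1: no out-edges | ready=[4] | order so far=[0, 3, 5, 1]
  pop 4: indeg[7]->0 | ready=[7] | order so far=[0, 3, 5, 1, 4]
  pop 7: indeg[2]->0 | ready=[2] | order so far=[0, 3, 5, 1, 4, 7]
  pop 2: indeg[6]->0 | ready=[6] | order so far=[0, 3, 5, 1, 4, 7, 2]
  pop 6: no out-edges | ready=[] | order so far=[0, 3, 5, 1, 4, 7, 2, 6]
New canonical toposort: [0, 3, 5, 1, 4, 7, 2, 6]
Compare positions:
  Node 0: index 0 -> 0 (same)
  Node 1: index 4 -> 3 (moved)
  Node 2: index 2 -> 6 (moved)
  Node 3: index 1 -> 1 (same)
  Node 4: index 5 -> 4 (moved)
  Node 5: index 3 -> 2 (moved)
  Node 6: index 6 -> 7 (moved)
  Node 7: index 7 -> 5 (moved)
Nodes that changed position: 1 2 4 5 6 7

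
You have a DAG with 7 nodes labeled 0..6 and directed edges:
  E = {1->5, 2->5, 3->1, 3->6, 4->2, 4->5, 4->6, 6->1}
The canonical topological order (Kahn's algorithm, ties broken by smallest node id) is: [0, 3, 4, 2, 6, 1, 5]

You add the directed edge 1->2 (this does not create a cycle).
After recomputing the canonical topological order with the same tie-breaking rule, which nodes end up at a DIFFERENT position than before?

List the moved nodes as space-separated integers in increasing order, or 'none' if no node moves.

Old toposort: [0, 3, 4, 2, 6, 1, 5]
Added edge 1->2
Recompute Kahn (smallest-id tiebreak):
  initial in-degrees: [0, 2, 2, 0, 0, 3, 2]
  ready (indeg=0): [0, 3, 4]
  pop 0: no out-edges | ready=[3, 4] | order so far=[0]
  pop 3: indeg[1]->1; indeg[6]->1 | ready=[4] | order so far=[0, 3]
  pop 4: indeg[2]->1; indeg[5]->2; indeg[6]->0 | ready=[6] | order so far=[0, 3, 4]
  pop 6: indeg[1]->0 | ready=[1] | order so far=[0, 3, 4, 6]
  pop 1: indeg[2]->0; indeg[5]->1 | ready=[2] | order so far=[0, 3, 4, 6, 1]
  pop 2: indeg[5]->0 | ready=[5] | order so far=[0, 3, 4, 6, 1, 2]
  pop 5: no out-edges | ready=[] | order so far=[0, 3, 4, 6, 1, 2, 5]
New canonical toposort: [0, 3, 4, 6, 1, 2, 5]
Compare positions:
  Node 0: index 0 -> 0 (same)
  Node 1: index 5 -> 4 (moved)
  Node 2: index 3 -> 5 (moved)
  Node 3: index 1 -> 1 (same)
  Node 4: index 2 -> 2 (same)
  Node 5: index 6 -> 6 (same)
  Node 6: index 4 -> 3 (moved)
Nodes that changed position: 1 2 6

Answer: 1 2 6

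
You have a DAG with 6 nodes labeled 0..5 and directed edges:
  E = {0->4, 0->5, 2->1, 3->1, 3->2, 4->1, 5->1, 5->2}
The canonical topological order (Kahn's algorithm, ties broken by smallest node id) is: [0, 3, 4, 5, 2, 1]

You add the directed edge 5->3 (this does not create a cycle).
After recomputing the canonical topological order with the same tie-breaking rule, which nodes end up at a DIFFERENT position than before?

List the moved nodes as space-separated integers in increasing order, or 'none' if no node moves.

Answer: 3 4 5

Derivation:
Old toposort: [0, 3, 4, 5, 2, 1]
Added edge 5->3
Recompute Kahn (smallest-id tiebreak):
  initial in-degrees: [0, 4, 2, 1, 1, 1]
  ready (indeg=0): [0]
  pop 0: indeg[4]->0; indeg[5]->0 | ready=[4, 5] | order so far=[0]
  pop 4: indeg[1]->3 | ready=[5] | order so far=[0, 4]
  pop 5: indeg[1]->2; indeg[2]->1; indeg[3]->0 | ready=[3] | order so far=[0, 4, 5]
  pop 3: indeg[1]->1; indeg[2]->0 | ready=[2] | order so far=[0, 4, 5, 3]
  pop 2: indeg[1]->0 | ready=[1] | order so far=[0, 4, 5, 3, 2]
  pop 1: no out-edges | ready=[] | order so far=[0, 4, 5, 3, 2, 1]
New canonical toposort: [0, 4, 5, 3, 2, 1]
Compare positions:
  Node 0: index 0 -> 0 (same)
  Node 1: index 5 -> 5 (same)
  Node 2: index 4 -> 4 (same)
  Node 3: index 1 -> 3 (moved)
  Node 4: index 2 -> 1 (moved)
  Node 5: index 3 -> 2 (moved)
Nodes that changed position: 3 4 5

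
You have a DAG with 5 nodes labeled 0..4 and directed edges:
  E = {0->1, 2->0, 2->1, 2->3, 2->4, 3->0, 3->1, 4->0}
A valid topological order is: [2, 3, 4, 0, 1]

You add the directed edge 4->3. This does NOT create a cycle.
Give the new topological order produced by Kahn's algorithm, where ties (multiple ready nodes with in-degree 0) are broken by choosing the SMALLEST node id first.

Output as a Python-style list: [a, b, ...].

Answer: [2, 4, 3, 0, 1]

Derivation:
Old toposort: [2, 3, 4, 0, 1]
Added edge: 4->3
Position of 4 (2) > position of 3 (1). Must reorder: 4 must now come before 3.
Run Kahn's algorithm (break ties by smallest node id):
  initial in-degrees: [3, 3, 0, 2, 1]
  ready (indeg=0): [2]
  pop 2: indeg[0]->2; indeg[1]->2; indeg[3]->1; indeg[4]->0 | ready=[4] | order so far=[2]
  pop 4: indeg[0]->1; indeg[3]->0 | ready=[3] | order so far=[2, 4]
  pop 3: indeg[0]->0; indeg[1]->1 | ready=[0] | order so far=[2, 4, 3]
  pop 0: indeg[1]->0 | ready=[1] | order so far=[2, 4, 3, 0]
  pop 1: no out-edges | ready=[] | order so far=[2, 4, 3, 0, 1]
  Result: [2, 4, 3, 0, 1]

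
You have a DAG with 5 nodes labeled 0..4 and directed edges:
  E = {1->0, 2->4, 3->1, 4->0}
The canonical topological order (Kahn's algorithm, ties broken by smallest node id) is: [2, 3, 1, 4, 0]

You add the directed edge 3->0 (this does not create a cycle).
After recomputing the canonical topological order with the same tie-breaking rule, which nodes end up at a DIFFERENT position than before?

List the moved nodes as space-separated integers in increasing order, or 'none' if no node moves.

Answer: none

Derivation:
Old toposort: [2, 3, 1, 4, 0]
Added edge 3->0
Recompute Kahn (smallest-id tiebreak):
  initial in-degrees: [3, 1, 0, 0, 1]
  ready (indeg=0): [2, 3]
  pop 2: indeg[4]->0 | ready=[3, 4] | order so far=[2]
  pop 3: indeg[0]->2; indeg[1]->0 | ready=[1, 4] | order so far=[2, 3]
  pop 1: indeg[0]->1 | ready=[4] | order so far=[2, 3, 1]
  pop 4: indeg[0]->0 | ready=[0] | order so far=[2, 3, 1, 4]
  pop 0: no out-edges | ready=[] | order so far=[2, 3, 1, 4, 0]
New canonical toposort: [2, 3, 1, 4, 0]
Compare positions:
  Node 0: index 4 -> 4 (same)
  Node 1: index 2 -> 2 (same)
  Node 2: index 0 -> 0 (same)
  Node 3: index 1 -> 1 (same)
  Node 4: index 3 -> 3 (same)
Nodes that changed position: none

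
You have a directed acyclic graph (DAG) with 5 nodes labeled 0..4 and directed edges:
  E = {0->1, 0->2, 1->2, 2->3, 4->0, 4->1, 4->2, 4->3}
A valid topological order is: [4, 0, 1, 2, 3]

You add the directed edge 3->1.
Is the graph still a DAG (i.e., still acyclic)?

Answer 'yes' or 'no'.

Given toposort: [4, 0, 1, 2, 3]
Position of 3: index 4; position of 1: index 2
New edge 3->1: backward (u after v in old order)
Backward edge: old toposort is now invalid. Check if this creates a cycle.
Does 1 already reach 3? Reachable from 1: [1, 2, 3]. YES -> cycle!
Still a DAG? no

Answer: no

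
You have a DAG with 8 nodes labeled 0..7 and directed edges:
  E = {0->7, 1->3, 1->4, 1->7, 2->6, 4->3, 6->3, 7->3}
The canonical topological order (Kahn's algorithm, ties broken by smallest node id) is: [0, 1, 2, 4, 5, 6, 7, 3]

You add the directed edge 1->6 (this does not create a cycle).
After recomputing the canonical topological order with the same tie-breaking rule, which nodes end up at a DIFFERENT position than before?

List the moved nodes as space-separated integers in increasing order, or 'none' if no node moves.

Answer: none

Derivation:
Old toposort: [0, 1, 2, 4, 5, 6, 7, 3]
Added edge 1->6
Recompute Kahn (smallest-id tiebreak):
  initial in-degrees: [0, 0, 0, 4, 1, 0, 2, 2]
  ready (indeg=0): [0, 1, 2, 5]
  pop 0: indeg[7]->1 | ready=[1, 2, 5] | order so far=[0]
  pop 1: indeg[3]->3; indeg[4]->0; indeg[6]->1; indeg[7]->0 | ready=[2, 4, 5, 7] | order so far=[0, 1]
  pop 2: indeg[6]->0 | ready=[4, 5, 6, 7] | order so far=[0, 1, 2]
  pop 4: indeg[3]->2 | ready=[5, 6, 7] | order so far=[0, 1, 2, 4]
  pop 5: no out-edges | ready=[6, 7] | order so far=[0, 1, 2, 4, 5]
  pop 6: indeg[3]->1 | ready=[7] | order so far=[0, 1, 2, 4, 5, 6]
  pop 7: indeg[3]->0 | ready=[3] | order so far=[0, 1, 2, 4, 5, 6, 7]
  pop 3: no out-edges | ready=[] | order so far=[0, 1, 2, 4, 5, 6, 7, 3]
New canonical toposort: [0, 1, 2, 4, 5, 6, 7, 3]
Compare positions:
  Node 0: index 0 -> 0 (same)
  Node 1: index 1 -> 1 (same)
  Node 2: index 2 -> 2 (same)
  Node 3: index 7 -> 7 (same)
  Node 4: index 3 -> 3 (same)
  Node 5: index 4 -> 4 (same)
  Node 6: index 5 -> 5 (same)
  Node 7: index 6 -> 6 (same)
Nodes that changed position: none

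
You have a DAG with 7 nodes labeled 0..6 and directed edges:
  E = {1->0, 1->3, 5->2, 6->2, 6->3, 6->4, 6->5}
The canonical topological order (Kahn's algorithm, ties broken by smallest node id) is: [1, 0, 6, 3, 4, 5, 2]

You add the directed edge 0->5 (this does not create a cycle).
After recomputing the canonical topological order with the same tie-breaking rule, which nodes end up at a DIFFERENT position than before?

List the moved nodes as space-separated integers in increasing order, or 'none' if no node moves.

Answer: none

Derivation:
Old toposort: [1, 0, 6, 3, 4, 5, 2]
Added edge 0->5
Recompute Kahn (smallest-id tiebreak):
  initial in-degrees: [1, 0, 2, 2, 1, 2, 0]
  ready (indeg=0): [1, 6]
  pop 1: indeg[0]->0; indeg[3]->1 | ready=[0, 6] | order so far=[1]
  pop 0: indeg[5]->1 | ready=[6] | order so far=[1, 0]
  pop 6: indeg[2]->1; indeg[3]->0; indeg[4]->0; indeg[5]->0 | ready=[3, 4, 5] | order so far=[1, 0, 6]
  pop 3: no out-edges | ready=[4, 5] | order so far=[1, 0, 6, 3]
  pop 4: no out-edges | ready=[5] | order so far=[1, 0, 6, 3, 4]
  pop 5: indeg[2]->0 | ready=[2] | order so far=[1, 0, 6, 3, 4, 5]
  pop 2: no out-edges | ready=[] | order so far=[1, 0, 6, 3, 4, 5, 2]
New canonical toposort: [1, 0, 6, 3, 4, 5, 2]
Compare positions:
  Node 0: index 1 -> 1 (same)
  Node 1: index 0 -> 0 (same)
  Node 2: index 6 -> 6 (same)
  Node 3: index 3 -> 3 (same)
  Node 4: index 4 -> 4 (same)
  Node 5: index 5 -> 5 (same)
  Node 6: index 2 -> 2 (same)
Nodes that changed position: none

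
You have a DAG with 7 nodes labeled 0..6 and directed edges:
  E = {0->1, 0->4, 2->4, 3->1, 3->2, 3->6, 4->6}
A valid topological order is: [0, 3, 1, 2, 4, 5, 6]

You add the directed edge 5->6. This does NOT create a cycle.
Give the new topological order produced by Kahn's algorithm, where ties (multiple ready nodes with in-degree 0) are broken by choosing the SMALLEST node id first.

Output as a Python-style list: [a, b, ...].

Old toposort: [0, 3, 1, 2, 4, 5, 6]
Added edge: 5->6
Position of 5 (5) < position of 6 (6). Old order still valid.
Run Kahn's algorithm (break ties by smallest node id):
  initial in-degrees: [0, 2, 1, 0, 2, 0, 3]
  ready (indeg=0): [0, 3, 5]
  pop 0: indeg[1]->1; indeg[4]->1 | ready=[3, 5] | order so far=[0]
  pop 3: indeg[1]->0; indeg[2]->0; indeg[6]->2 | ready=[1, 2, 5] | order so far=[0, 3]
  pop 1: no out-edges | ready=[2, 5] | order so far=[0, 3, 1]
  pop 2: indeg[4]->0 | ready=[4, 5] | order so far=[0, 3, 1, 2]
  pop 4: indeg[6]->1 | ready=[5] | order so far=[0, 3, 1, 2, 4]
  pop 5: indeg[6]->0 | ready=[6] | order so far=[0, 3, 1, 2, 4, 5]
  pop 6: no out-edges | ready=[] | order so far=[0, 3, 1, 2, 4, 5, 6]
  Result: [0, 3, 1, 2, 4, 5, 6]

Answer: [0, 3, 1, 2, 4, 5, 6]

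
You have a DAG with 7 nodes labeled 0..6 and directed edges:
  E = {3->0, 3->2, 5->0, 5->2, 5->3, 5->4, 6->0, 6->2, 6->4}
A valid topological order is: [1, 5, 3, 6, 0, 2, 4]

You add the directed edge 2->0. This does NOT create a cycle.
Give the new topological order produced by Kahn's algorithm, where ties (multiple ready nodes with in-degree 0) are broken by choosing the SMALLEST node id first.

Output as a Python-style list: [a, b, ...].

Answer: [1, 5, 3, 6, 2, 0, 4]

Derivation:
Old toposort: [1, 5, 3, 6, 0, 2, 4]
Added edge: 2->0
Position of 2 (5) > position of 0 (4). Must reorder: 2 must now come before 0.
Run Kahn's algorithm (break ties by smallest node id):
  initial in-degrees: [4, 0, 3, 1, 2, 0, 0]
  ready (indeg=0): [1, 5, 6]
  pop 1: no out-edges | ready=[5, 6] | order so far=[1]
  pop 5: indeg[0]->3; indeg[2]->2; indeg[3]->0; indeg[4]->1 | ready=[3, 6] | order so far=[1, 5]
  pop 3: indeg[0]->2; indeg[2]->1 | ready=[6] | order so far=[1, 5, 3]
  pop 6: indeg[0]->1; indeg[2]->0; indeg[4]->0 | ready=[2, 4] | order so far=[1, 5, 3, 6]
  pop 2: indeg[0]->0 | ready=[0, 4] | order so far=[1, 5, 3, 6, 2]
  pop 0: no out-edges | ready=[4] | order so far=[1, 5, 3, 6, 2, 0]
  pop 4: no out-edges | ready=[] | order so far=[1, 5, 3, 6, 2, 0, 4]
  Result: [1, 5, 3, 6, 2, 0, 4]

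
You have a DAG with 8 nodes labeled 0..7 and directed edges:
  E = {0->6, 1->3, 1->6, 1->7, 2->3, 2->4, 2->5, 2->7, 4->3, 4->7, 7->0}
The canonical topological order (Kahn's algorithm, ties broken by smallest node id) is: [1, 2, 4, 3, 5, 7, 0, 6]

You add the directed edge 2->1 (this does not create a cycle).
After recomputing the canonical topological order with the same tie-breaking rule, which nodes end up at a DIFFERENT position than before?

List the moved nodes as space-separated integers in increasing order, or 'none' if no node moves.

Old toposort: [1, 2, 4, 3, 5, 7, 0, 6]
Added edge 2->1
Recompute Kahn (smallest-id tiebreak):
  initial in-degrees: [1, 1, 0, 3, 1, 1, 2, 3]
  ready (indeg=0): [2]
  pop 2: indeg[1]->0; indeg[3]->2; indeg[4]->0; indeg[5]->0; indeg[7]->2 | ready=[1, 4, 5] | order so far=[2]
  pop 1: indeg[3]->1; indeg[6]->1; indeg[7]->1 | ready=[4, 5] | order so far=[2, 1]
  pop 4: indeg[3]->0; indeg[7]->0 | ready=[3, 5, 7] | order so far=[2, 1, 4]
  pop 3: no out-edges | ready=[5, 7] | order so far=[2, 1, 4, 3]
  pop 5: no out-edges | ready=[7] | order so far=[2, 1, 4, 3, 5]
  pop 7: indeg[0]->0 | ready=[0] | order so far=[2, 1, 4, 3, 5, 7]
  pop 0: indeg[6]->0 | ready=[6] | order so far=[2, 1, 4, 3, 5, 7, 0]
  pop 6: no out-edges | ready=[] | order so far=[2, 1, 4, 3, 5, 7, 0, 6]
New canonical toposort: [2, 1, 4, 3, 5, 7, 0, 6]
Compare positions:
  Node 0: index 6 -> 6 (same)
  Node 1: index 0 -> 1 (moved)
  Node 2: index 1 -> 0 (moved)
  Node 3: index 3 -> 3 (same)
  Node 4: index 2 -> 2 (same)
  Node 5: index 4 -> 4 (same)
  Node 6: index 7 -> 7 (same)
  Node 7: index 5 -> 5 (same)
Nodes that changed position: 1 2

Answer: 1 2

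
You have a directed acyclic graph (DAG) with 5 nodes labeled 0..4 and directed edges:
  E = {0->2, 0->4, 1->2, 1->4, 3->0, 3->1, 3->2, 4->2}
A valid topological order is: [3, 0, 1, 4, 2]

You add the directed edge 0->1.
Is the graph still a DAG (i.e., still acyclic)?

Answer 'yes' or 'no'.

Given toposort: [3, 0, 1, 4, 2]
Position of 0: index 1; position of 1: index 2
New edge 0->1: forward
Forward edge: respects the existing order. Still a DAG, same toposort still valid.
Still a DAG? yes

Answer: yes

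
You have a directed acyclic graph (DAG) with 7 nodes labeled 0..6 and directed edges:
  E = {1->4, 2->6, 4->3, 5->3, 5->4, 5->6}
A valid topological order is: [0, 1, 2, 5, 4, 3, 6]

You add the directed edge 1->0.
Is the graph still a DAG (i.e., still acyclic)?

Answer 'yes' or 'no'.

Answer: yes

Derivation:
Given toposort: [0, 1, 2, 5, 4, 3, 6]
Position of 1: index 1; position of 0: index 0
New edge 1->0: backward (u after v in old order)
Backward edge: old toposort is now invalid. Check if this creates a cycle.
Does 0 already reach 1? Reachable from 0: [0]. NO -> still a DAG (reorder needed).
Still a DAG? yes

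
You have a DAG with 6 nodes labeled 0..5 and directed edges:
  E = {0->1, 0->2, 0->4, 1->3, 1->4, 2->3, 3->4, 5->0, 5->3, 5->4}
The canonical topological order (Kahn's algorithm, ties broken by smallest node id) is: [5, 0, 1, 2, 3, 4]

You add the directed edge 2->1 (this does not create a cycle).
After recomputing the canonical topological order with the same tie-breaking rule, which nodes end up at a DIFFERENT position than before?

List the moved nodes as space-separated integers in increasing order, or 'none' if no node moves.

Answer: 1 2

Derivation:
Old toposort: [5, 0, 1, 2, 3, 4]
Added edge 2->1
Recompute Kahn (smallest-id tiebreak):
  initial in-degrees: [1, 2, 1, 3, 4, 0]
  ready (indeg=0): [5]
  pop 5: indeg[0]->0; indeg[3]->2; indeg[4]->3 | ready=[0] | order so far=[5]
  pop 0: indeg[1]->1; indeg[2]->0; indeg[4]->2 | ready=[2] | order so far=[5, 0]
  pop 2: indeg[1]->0; indeg[3]->1 | ready=[1] | order so far=[5, 0, 2]
  pop 1: indeg[3]->0; indeg[4]->1 | ready=[3] | order so far=[5, 0, 2, 1]
  pop 3: indeg[4]->0 | ready=[4] | order so far=[5, 0, 2, 1, 3]
  pop 4: no out-edges | ready=[] | order so far=[5, 0, 2, 1, 3, 4]
New canonical toposort: [5, 0, 2, 1, 3, 4]
Compare positions:
  Node 0: index 1 -> 1 (same)
  Node 1: index 2 -> 3 (moved)
  Node 2: index 3 -> 2 (moved)
  Node 3: index 4 -> 4 (same)
  Node 4: index 5 -> 5 (same)
  Node 5: index 0 -> 0 (same)
Nodes that changed position: 1 2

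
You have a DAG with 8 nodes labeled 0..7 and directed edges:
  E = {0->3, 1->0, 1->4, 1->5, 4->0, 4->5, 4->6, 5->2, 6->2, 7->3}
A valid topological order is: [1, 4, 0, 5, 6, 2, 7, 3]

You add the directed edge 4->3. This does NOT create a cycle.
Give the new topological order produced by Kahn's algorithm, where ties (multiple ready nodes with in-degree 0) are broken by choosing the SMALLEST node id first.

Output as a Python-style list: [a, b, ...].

Answer: [1, 4, 0, 5, 6, 2, 7, 3]

Derivation:
Old toposort: [1, 4, 0, 5, 6, 2, 7, 3]
Added edge: 4->3
Position of 4 (1) < position of 3 (7). Old order still valid.
Run Kahn's algorithm (break ties by smallest node id):
  initial in-degrees: [2, 0, 2, 3, 1, 2, 1, 0]
  ready (indeg=0): [1, 7]
  pop 1: indeg[0]->1; indeg[4]->0; indeg[5]->1 | ready=[4, 7] | order so far=[1]
  pop 4: indeg[0]->0; indeg[3]->2; indeg[5]->0; indeg[6]->0 | ready=[0, 5, 6, 7] | order so far=[1, 4]
  pop 0: indeg[3]->1 | ready=[5, 6, 7] | order so far=[1, 4, 0]
  pop 5: indeg[2]->1 | ready=[6, 7] | order so far=[1, 4, 0, 5]
  pop 6: indeg[2]->0 | ready=[2, 7] | order so far=[1, 4, 0, 5, 6]
  pop 2: no out-edges | ready=[7] | order so far=[1, 4, 0, 5, 6, 2]
  pop 7: indeg[3]->0 | ready=[3] | order so far=[1, 4, 0, 5, 6, 2, 7]
  pop 3: no out-edges | ready=[] | order so far=[1, 4, 0, 5, 6, 2, 7, 3]
  Result: [1, 4, 0, 5, 6, 2, 7, 3]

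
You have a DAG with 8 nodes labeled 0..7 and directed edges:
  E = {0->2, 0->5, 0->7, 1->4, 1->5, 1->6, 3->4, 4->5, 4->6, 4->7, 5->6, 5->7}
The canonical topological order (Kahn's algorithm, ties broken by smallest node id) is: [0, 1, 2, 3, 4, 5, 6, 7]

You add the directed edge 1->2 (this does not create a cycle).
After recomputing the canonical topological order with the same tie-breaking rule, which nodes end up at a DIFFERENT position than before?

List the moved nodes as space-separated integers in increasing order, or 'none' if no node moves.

Old toposort: [0, 1, 2, 3, 4, 5, 6, 7]
Added edge 1->2
Recompute Kahn (smallest-id tiebreak):
  initial in-degrees: [0, 0, 2, 0, 2, 3, 3, 3]
  ready (indeg=0): [0, 1, 3]
  pop 0: indeg[2]->1; indeg[5]->2; indeg[7]->2 | ready=[1, 3] | order so far=[0]
  pop 1: indeg[2]->0; indeg[4]->1; indeg[5]->1; indeg[6]->2 | ready=[2, 3] | order so far=[0, 1]
  pop 2: no out-edges | ready=[3] | order so far=[0, 1, 2]
  pop 3: indeg[4]->0 | ready=[4] | order so far=[0, 1, 2, 3]
  pop 4: indeg[5]->0; indeg[6]->1; indeg[7]->1 | ready=[5] | order so far=[0, 1, 2, 3, 4]
  pop 5: indeg[6]->0; indeg[7]->0 | ready=[6, 7] | order so far=[0, 1, 2, 3, 4, 5]
  pop 6: no out-edges | ready=[7] | order so far=[0, 1, 2, 3, 4, 5, 6]
  pop 7: no out-edges | ready=[] | order so far=[0, 1, 2, 3, 4, 5, 6, 7]
New canonical toposort: [0, 1, 2, 3, 4, 5, 6, 7]
Compare positions:
  Node 0: index 0 -> 0 (same)
  Node 1: index 1 -> 1 (same)
  Node 2: index 2 -> 2 (same)
  Node 3: index 3 -> 3 (same)
  Node 4: index 4 -> 4 (same)
  Node 5: index 5 -> 5 (same)
  Node 6: index 6 -> 6 (same)
  Node 7: index 7 -> 7 (same)
Nodes that changed position: none

Answer: none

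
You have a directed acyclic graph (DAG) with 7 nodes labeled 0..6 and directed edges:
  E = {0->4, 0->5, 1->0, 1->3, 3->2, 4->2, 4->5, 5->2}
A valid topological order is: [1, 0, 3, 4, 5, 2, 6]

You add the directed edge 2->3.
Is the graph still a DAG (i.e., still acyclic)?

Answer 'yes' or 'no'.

Answer: no

Derivation:
Given toposort: [1, 0, 3, 4, 5, 2, 6]
Position of 2: index 5; position of 3: index 2
New edge 2->3: backward (u after v in old order)
Backward edge: old toposort is now invalid. Check if this creates a cycle.
Does 3 already reach 2? Reachable from 3: [2, 3]. YES -> cycle!
Still a DAG? no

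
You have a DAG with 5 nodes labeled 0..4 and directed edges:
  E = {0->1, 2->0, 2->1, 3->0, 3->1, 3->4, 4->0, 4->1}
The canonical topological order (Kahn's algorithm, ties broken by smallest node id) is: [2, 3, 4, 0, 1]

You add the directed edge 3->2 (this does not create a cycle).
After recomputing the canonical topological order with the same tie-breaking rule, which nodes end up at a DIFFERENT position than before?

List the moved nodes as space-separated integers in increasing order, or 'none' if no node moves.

Old toposort: [2, 3, 4, 0, 1]
Added edge 3->2
Recompute Kahn (smallest-id tiebreak):
  initial in-degrees: [3, 4, 1, 0, 1]
  ready (indeg=0): [3]
  pop 3: indeg[0]->2; indeg[1]->3; indeg[2]->0; indeg[4]->0 | ready=[2, 4] | order so far=[3]
  pop 2: indeg[0]->1; indeg[1]->2 | ready=[4] | order so far=[3, 2]
  pop 4: indeg[0]->0; indeg[1]->1 | ready=[0] | order so far=[3, 2, 4]
  pop 0: indeg[1]->0 | ready=[1] | order so far=[3, 2, 4, 0]
  pop 1: no out-edges | ready=[] | order so far=[3, 2, 4, 0, 1]
New canonical toposort: [3, 2, 4, 0, 1]
Compare positions:
  Node 0: index 3 -> 3 (same)
  Node 1: index 4 -> 4 (same)
  Node 2: index 0 -> 1 (moved)
  Node 3: index 1 -> 0 (moved)
  Node 4: index 2 -> 2 (same)
Nodes that changed position: 2 3

Answer: 2 3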